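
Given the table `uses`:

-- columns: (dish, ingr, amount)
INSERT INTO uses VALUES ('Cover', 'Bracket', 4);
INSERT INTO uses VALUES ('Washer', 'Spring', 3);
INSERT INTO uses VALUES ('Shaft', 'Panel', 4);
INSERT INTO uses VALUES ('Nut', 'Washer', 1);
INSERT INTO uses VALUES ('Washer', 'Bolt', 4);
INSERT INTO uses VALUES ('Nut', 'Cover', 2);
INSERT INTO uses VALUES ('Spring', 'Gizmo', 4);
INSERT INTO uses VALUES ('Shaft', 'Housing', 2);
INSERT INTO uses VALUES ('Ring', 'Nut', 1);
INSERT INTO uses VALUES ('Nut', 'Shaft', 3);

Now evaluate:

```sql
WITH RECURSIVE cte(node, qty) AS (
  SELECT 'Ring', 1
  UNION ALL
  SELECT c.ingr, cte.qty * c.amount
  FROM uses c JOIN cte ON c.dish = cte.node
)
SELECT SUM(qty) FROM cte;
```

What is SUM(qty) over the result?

Base: (Ring, qty=1).
Iteration 1: components of {Ring} -> Nut = 1*1 = 1.
Iteration 2: components of {Nut} -> Cover = 1*2 = 2, Shaft = 1*3 = 3, Washer = 1*1 = 1.
Iteration 3: components of {Cover,Shaft,Washer} -> Bolt = 1*4 = 4, Bracket = 2*4 = 8, Housing = 3*2 = 6, Panel = 3*4 = 12, Spring = 1*3 = 3.
Iteration 4: components of {Bolt,Bracket,Housing,Panel,Spring} -> Gizmo = 3*4 = 12.
Iteration 5: no further components; recursion stops.
SUM(qty) = 1 + 1 + 3 + 1 + 2 + 6 + 12 + 4 + 3 + 8 + 12 = 53.

53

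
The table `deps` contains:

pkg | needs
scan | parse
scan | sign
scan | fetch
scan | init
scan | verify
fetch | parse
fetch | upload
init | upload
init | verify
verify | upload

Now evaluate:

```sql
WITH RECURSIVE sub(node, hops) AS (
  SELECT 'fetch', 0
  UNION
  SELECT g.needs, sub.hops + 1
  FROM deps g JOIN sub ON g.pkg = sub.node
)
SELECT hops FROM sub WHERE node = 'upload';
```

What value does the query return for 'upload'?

1

Base: (fetch, hops=0).
Iteration 1: edges from {fetch} -> (parse, hops=1), (upload, hops=1).
Iteration 2: no outgoing edges from {parse,upload}; recursion stops.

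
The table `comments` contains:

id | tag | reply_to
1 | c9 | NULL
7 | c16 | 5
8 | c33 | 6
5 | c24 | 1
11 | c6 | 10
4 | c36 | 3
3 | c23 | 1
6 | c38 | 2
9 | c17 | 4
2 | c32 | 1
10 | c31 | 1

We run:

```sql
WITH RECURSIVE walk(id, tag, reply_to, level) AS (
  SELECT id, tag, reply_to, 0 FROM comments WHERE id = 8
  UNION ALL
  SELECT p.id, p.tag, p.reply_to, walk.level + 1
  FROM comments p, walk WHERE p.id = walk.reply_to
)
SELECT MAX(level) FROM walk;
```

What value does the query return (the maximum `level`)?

Base: id=8 (c33), reply_to=6, level 0.
Iteration 1: join on id=6 -> c38 (id 6, reply_to=2, level 1).
Iteration 2: join on id=2 -> c32 (id 2, reply_to=1, level 2).
Iteration 3: join on id=1 -> c9 (id 1, reply_to=NULL, level 3).
Iteration 4: reply_to is NULL; no match; recursion stops.
level values: 0, 1, 2, 3; the maximum is 3.

3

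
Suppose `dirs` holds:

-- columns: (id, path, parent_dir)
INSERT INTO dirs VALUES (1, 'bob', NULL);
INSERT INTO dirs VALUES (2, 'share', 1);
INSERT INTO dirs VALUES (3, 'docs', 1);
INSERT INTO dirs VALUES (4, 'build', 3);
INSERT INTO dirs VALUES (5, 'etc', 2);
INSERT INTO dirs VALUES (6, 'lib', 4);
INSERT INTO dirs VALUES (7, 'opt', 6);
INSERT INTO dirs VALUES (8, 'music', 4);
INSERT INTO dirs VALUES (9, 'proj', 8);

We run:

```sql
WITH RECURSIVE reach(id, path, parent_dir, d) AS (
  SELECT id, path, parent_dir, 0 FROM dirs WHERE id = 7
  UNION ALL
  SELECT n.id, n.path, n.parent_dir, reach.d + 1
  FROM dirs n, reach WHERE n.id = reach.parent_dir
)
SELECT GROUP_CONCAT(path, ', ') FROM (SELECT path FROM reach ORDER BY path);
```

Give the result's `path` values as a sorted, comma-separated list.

bob, build, docs, lib, opt

Base: id=7 (opt), parent_dir=6, d 0.
Iteration 1: join on id=6 -> lib (id 6, parent_dir=4, d 1).
Iteration 2: join on id=4 -> build (id 4, parent_dir=3, d 2).
Iteration 3: join on id=3 -> docs (id 3, parent_dir=1, d 3).
Iteration 4: join on id=1 -> bob (id 1, parent_dir=NULL, d 4).
Iteration 5: parent_dir is NULL; no match; recursion stops.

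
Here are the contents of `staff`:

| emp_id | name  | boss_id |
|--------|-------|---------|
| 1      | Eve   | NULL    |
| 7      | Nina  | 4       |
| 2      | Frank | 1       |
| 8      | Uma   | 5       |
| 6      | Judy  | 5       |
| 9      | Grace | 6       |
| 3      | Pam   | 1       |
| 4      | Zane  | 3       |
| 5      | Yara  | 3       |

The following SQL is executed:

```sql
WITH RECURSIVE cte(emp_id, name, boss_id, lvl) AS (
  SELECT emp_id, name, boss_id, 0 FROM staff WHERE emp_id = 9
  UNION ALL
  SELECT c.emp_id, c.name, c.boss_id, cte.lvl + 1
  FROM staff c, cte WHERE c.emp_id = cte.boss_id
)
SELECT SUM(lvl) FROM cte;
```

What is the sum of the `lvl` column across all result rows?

Base: emp_id=9 (Grace), boss_id=6, lvl 0.
Iteration 1: join on emp_id=6 -> Judy (id 6, boss_id=5, lvl 1).
Iteration 2: join on emp_id=5 -> Yara (id 5, boss_id=3, lvl 2).
Iteration 3: join on emp_id=3 -> Pam (id 3, boss_id=1, lvl 3).
Iteration 4: join on emp_id=1 -> Eve (id 1, boss_id=NULL, lvl 4).
Iteration 5: boss_id is NULL; no match; recursion stops.
SUM(lvl) = 0 + 1 + 2 + 3 + 4 = 10.

10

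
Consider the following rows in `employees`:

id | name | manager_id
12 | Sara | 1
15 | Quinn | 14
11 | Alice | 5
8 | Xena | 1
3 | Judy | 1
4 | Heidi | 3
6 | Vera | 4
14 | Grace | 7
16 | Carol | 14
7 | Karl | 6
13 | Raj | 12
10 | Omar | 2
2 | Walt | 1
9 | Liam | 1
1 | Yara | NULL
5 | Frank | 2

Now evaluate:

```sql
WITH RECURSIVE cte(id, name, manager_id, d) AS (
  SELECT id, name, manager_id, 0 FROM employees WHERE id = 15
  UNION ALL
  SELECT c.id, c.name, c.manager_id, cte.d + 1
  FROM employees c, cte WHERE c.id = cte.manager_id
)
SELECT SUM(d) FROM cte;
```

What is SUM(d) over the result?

21

Base: id=15 (Quinn), manager_id=14, d 0.
Iteration 1: join on id=14 -> Grace (id 14, manager_id=7, d 1).
Iteration 2: join on id=7 -> Karl (id 7, manager_id=6, d 2).
Iteration 3: join on id=6 -> Vera (id 6, manager_id=4, d 3).
Iteration 4: join on id=4 -> Heidi (id 4, manager_id=3, d 4).
Iteration 5: join on id=3 -> Judy (id 3, manager_id=1, d 5).
Iteration 6: join on id=1 -> Yara (id 1, manager_id=NULL, d 6).
Iteration 7: manager_id is NULL; no match; recursion stops.
SUM(d) = 0 + 1 + 2 + 3 + 4 + 5 + 6 = 21.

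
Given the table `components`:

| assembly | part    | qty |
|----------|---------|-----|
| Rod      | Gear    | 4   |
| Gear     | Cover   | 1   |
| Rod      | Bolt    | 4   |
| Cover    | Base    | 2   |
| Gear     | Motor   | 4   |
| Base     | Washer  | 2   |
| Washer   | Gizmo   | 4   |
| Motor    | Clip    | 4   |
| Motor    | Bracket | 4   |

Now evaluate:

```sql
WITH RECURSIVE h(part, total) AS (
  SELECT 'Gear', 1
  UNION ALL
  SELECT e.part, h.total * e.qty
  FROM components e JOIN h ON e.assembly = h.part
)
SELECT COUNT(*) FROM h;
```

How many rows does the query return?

8

Base: (Gear, total=1).
Iteration 1: components of {Gear} -> Cover = 1*1 = 1, Motor = 1*4 = 4.
Iteration 2: components of {Cover,Motor} -> Base = 1*2 = 2, Bracket = 4*4 = 16, Clip = 4*4 = 16.
Iteration 3: components of {Base,Bracket,Clip} -> Washer = 2*2 = 4.
Iteration 4: components of {Washer} -> Gizmo = 4*4 = 16.
Iteration 5: no further components; recursion stops.
Total rows emitted: 8.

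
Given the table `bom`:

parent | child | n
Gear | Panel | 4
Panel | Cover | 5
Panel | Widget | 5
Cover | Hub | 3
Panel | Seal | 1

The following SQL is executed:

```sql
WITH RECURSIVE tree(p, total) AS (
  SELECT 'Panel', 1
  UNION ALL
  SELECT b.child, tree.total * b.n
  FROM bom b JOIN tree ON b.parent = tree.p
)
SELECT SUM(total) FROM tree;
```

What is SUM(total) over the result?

Base: (Panel, total=1).
Iteration 1: components of {Panel} -> Cover = 1*5 = 5, Seal = 1*1 = 1, Widget = 1*5 = 5.
Iteration 2: components of {Cover,Seal,Widget} -> Hub = 5*3 = 15.
Iteration 3: no further components; recursion stops.
SUM(total) = 1 + 5 + 5 + 1 + 15 = 27.

27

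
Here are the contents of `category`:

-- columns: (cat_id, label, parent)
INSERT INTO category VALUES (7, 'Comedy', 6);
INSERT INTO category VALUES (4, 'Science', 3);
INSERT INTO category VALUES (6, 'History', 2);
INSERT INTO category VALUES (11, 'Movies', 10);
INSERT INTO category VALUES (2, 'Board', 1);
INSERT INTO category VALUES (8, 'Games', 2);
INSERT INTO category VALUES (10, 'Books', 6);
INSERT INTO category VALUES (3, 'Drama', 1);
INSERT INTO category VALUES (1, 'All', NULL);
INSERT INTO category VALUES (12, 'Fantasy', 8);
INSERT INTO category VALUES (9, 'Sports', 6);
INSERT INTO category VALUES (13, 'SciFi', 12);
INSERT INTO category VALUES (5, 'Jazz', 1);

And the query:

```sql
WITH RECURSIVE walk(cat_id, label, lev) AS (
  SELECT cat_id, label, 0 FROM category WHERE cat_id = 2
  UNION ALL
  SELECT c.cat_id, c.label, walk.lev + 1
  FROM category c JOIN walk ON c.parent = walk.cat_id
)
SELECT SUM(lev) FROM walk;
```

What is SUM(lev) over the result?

16

Base: cat_id=2 (Board) at lev 0.
Iteration 1: rows with parent in {2} -> History (id 6, lev 1), Games (id 8, lev 1).
Iteration 2: rows with parent in {6,8} -> Comedy (id 7, lev 2), Sports (id 9, lev 2), Books (id 10, lev 2), Fantasy (id 12, lev 2).
Iteration 3: rows with parent in {7,9,10,12} -> Movies (id 11, lev 3), SciFi (id 13, lev 3).
Iteration 4: no rows with parent in {11,13}; recursion stops.
SUM(lev) = 0 + 1 + 1 + 2 + 2 + 2 + 2 + 3 + 3 = 16.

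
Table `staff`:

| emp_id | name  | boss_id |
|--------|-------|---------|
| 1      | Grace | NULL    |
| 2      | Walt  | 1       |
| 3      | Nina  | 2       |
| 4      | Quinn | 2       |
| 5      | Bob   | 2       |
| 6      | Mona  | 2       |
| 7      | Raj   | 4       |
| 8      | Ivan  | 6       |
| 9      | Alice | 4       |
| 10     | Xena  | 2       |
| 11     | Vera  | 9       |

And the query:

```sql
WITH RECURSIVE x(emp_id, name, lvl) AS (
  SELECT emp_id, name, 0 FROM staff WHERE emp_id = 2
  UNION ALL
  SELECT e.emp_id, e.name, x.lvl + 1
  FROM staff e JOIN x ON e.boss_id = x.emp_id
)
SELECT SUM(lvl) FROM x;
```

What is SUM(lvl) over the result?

14

Base: emp_id=2 (Walt) at lvl 0.
Iteration 1: rows with boss_id in {2} -> Nina (id 3, lvl 1), Quinn (id 4, lvl 1), Bob (id 5, lvl 1), Mona (id 6, lvl 1), Xena (id 10, lvl 1).
Iteration 2: rows with boss_id in {3,4,5,6,10} -> Raj (id 7, lvl 2), Ivan (id 8, lvl 2), Alice (id 9, lvl 2).
Iteration 3: rows with boss_id in {7,8,9} -> Vera (id 11, lvl 3).
Iteration 4: no rows with boss_id in {11}; recursion stops.
SUM(lvl) = 0 + 1 + 1 + 1 + 1 + 1 + 2 + 2 + 2 + 3 = 14.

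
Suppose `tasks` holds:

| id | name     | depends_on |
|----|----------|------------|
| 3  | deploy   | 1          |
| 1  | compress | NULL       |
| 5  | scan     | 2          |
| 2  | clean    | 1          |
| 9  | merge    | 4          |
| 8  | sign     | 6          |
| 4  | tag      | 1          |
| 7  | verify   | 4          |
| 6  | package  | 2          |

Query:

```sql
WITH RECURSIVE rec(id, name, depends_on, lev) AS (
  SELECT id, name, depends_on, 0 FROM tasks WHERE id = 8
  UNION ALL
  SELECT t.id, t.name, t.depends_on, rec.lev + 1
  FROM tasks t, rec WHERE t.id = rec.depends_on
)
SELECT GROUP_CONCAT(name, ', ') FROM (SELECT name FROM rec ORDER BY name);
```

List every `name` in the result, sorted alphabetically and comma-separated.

Base: id=8 (sign), depends_on=6, lev 0.
Iteration 1: join on id=6 -> package (id 6, depends_on=2, lev 1).
Iteration 2: join on id=2 -> clean (id 2, depends_on=1, lev 2).
Iteration 3: join on id=1 -> compress (id 1, depends_on=NULL, lev 3).
Iteration 4: depends_on is NULL; no match; recursion stops.

clean, compress, package, sign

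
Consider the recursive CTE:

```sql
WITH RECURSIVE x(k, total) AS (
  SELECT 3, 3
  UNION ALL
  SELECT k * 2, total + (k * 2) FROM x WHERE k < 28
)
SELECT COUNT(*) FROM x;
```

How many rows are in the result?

Base: k=3, total=3.
Iteration 1: 3 < 28 holds -> k = 3 * 2 = 6, total = 3 + 6 = 9.
Iteration 2: 6 < 28 holds -> k = 6 * 2 = 12, total = 9 + 12 = 21.
Iteration 3: 12 < 28 holds -> k = 12 * 2 = 24, total = 21 + 24 = 45.
Iteration 4: 24 < 28 holds -> k = 24 * 2 = 48, total = 45 + 48 = 93.
Iteration 5: 48 < 28 fails; recursion stops.
Total rows emitted: 5.

5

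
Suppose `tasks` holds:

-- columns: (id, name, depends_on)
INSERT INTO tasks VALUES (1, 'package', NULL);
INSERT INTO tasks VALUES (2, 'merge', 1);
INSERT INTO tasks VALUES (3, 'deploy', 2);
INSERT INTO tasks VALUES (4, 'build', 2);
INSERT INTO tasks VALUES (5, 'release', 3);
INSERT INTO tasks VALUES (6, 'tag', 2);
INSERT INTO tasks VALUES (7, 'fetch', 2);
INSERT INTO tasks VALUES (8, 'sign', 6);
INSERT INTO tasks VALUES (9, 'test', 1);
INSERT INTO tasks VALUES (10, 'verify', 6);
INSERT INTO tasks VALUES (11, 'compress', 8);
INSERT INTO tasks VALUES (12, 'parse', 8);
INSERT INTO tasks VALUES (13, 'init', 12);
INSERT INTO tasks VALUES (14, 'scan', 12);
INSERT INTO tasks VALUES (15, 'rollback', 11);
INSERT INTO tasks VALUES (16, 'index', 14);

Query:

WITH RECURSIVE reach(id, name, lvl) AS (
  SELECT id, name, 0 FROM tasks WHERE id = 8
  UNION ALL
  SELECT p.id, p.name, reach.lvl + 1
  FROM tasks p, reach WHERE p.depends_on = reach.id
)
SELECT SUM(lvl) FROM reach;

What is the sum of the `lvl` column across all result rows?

11

Base: id=8 (sign) at lvl 0.
Iteration 1: rows with depends_on in {8} -> compress (id 11, lvl 1), parse (id 12, lvl 1).
Iteration 2: rows with depends_on in {11,12} -> init (id 13, lvl 2), scan (id 14, lvl 2), rollback (id 15, lvl 2).
Iteration 3: rows with depends_on in {13,14,15} -> index (id 16, lvl 3).
Iteration 4: no rows with depends_on in {16}; recursion stops.
SUM(lvl) = 0 + 1 + 1 + 2 + 2 + 2 + 3 = 11.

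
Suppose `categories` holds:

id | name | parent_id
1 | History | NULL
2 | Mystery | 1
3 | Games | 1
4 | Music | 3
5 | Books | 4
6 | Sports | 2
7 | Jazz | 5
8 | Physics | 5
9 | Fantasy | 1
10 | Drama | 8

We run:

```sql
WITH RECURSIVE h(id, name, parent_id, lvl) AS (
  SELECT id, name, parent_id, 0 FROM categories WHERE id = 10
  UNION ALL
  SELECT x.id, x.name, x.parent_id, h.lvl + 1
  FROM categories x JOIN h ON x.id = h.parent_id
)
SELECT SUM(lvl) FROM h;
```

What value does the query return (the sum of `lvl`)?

Base: id=10 (Drama), parent_id=8, lvl 0.
Iteration 1: join on id=8 -> Physics (id 8, parent_id=5, lvl 1).
Iteration 2: join on id=5 -> Books (id 5, parent_id=4, lvl 2).
Iteration 3: join on id=4 -> Music (id 4, parent_id=3, lvl 3).
Iteration 4: join on id=3 -> Games (id 3, parent_id=1, lvl 4).
Iteration 5: join on id=1 -> History (id 1, parent_id=NULL, lvl 5).
Iteration 6: parent_id is NULL; no match; recursion stops.
SUM(lvl) = 0 + 1 + 2 + 3 + 4 + 5 = 15.

15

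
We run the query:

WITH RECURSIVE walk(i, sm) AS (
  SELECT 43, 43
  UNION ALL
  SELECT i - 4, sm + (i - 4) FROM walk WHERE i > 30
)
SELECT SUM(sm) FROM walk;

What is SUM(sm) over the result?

Base: i=43, sm=43.
Iteration 1: 43 > 30 holds -> i = 43 - 4 = 39, sm = 43 + 39 = 82.
Iteration 2: 39 > 30 holds -> i = 39 - 4 = 35, sm = 82 + 35 = 117.
Iteration 3: 35 > 30 holds -> i = 35 - 4 = 31, sm = 117 + 31 = 148.
Iteration 4: 31 > 30 holds -> i = 31 - 4 = 27, sm = 148 + 27 = 175.
Iteration 5: 27 > 30 fails; recursion stops.
SUM(sm) = 43 + 82 + 117 + 148 + 175 = 565.

565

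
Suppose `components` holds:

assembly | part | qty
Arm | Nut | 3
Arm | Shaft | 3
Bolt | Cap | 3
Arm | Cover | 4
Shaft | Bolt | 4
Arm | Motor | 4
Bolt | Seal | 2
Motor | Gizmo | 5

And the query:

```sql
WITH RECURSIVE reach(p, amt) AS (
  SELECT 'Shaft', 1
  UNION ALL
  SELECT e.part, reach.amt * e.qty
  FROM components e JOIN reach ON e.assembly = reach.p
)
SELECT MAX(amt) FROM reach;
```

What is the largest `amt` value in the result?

Base: (Shaft, amt=1).
Iteration 1: components of {Shaft} -> Bolt = 1*4 = 4.
Iteration 2: components of {Bolt} -> Cap = 4*3 = 12, Seal = 4*2 = 8.
Iteration 3: no further components; recursion stops.
amt values: 1, 4, 12, 8; the maximum is 12.

12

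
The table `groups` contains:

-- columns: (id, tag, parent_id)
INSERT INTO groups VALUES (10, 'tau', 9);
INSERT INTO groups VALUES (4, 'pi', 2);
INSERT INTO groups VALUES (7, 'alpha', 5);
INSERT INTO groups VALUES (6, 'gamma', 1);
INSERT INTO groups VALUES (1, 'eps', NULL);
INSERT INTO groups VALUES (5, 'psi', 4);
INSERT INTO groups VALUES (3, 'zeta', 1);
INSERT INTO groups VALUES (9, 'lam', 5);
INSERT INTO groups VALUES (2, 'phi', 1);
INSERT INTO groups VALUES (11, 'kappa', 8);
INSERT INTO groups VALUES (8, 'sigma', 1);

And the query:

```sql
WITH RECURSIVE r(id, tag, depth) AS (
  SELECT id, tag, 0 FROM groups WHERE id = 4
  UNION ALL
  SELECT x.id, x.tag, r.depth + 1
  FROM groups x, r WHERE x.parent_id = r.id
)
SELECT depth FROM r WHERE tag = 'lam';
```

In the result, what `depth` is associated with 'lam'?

Base: id=4 (pi) at depth 0.
Iteration 1: rows with parent_id in {4} -> psi (id 5, depth 1).
Iteration 2: rows with parent_id in {5} -> alpha (id 7, depth 2), lam (id 9, depth 2).
Iteration 3: rows with parent_id in {7,9} -> tau (id 10, depth 3).
Iteration 4: no rows with parent_id in {10}; recursion stops.

2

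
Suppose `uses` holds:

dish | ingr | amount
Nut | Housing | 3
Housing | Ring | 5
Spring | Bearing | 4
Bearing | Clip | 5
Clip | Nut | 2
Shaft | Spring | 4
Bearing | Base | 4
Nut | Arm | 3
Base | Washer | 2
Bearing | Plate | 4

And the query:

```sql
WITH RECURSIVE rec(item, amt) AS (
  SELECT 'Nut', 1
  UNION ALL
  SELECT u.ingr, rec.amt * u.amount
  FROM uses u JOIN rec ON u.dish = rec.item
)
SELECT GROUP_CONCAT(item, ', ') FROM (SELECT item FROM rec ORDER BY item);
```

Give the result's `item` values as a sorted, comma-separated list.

Arm, Housing, Nut, Ring

Base: (Nut, amt=1).
Iteration 1: components of {Nut} -> Arm = 1*3 = 3, Housing = 1*3 = 3.
Iteration 2: components of {Arm,Housing} -> Ring = 3*5 = 15.
Iteration 3: no further components; recursion stops.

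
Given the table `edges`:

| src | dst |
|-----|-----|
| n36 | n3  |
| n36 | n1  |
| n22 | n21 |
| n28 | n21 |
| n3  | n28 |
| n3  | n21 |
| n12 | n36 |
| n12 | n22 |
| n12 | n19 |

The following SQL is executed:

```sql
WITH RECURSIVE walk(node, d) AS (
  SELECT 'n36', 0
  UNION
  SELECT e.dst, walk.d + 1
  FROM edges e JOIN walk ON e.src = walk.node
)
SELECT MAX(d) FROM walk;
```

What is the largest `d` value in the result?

3

Base: (n36, d=0).
Iteration 1: edges from {n36} -> (n1, d=1), (n3, d=1).
Iteration 2: edges from {n1,n3} -> (n21, d=2), (n28, d=2).
Iteration 3: edges from {n21,n28} -> (n21, d=3).
Iteration 4: no outgoing edges from {n21}; recursion stops.
d values: 0, 1, 1, 2, 2, 3; the maximum is 3.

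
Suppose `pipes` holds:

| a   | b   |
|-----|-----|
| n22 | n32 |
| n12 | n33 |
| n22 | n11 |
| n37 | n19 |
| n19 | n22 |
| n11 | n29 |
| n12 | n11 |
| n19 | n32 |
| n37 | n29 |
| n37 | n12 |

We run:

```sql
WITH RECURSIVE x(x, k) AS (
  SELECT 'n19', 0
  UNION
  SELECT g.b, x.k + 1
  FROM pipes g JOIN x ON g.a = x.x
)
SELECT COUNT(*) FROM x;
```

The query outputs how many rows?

Base: (n19, k=0).
Iteration 1: edges from {n19} -> (n22, k=1), (n32, k=1).
Iteration 2: edges from {n22,n32} -> (n11, k=2), (n32, k=2).
Iteration 3: edges from {n11,n32} -> (n29, k=3).
Iteration 4: no outgoing edges from {n29}; recursion stops.
Total rows emitted: 6.

6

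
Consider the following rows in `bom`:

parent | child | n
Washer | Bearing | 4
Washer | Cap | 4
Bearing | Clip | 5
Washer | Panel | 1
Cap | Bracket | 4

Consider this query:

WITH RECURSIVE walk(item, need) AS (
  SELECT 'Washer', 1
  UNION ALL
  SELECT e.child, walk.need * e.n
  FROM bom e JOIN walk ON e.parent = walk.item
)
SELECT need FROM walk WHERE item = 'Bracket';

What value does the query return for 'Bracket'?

16

Base: (Washer, need=1).
Iteration 1: components of {Washer} -> Bearing = 1*4 = 4, Cap = 1*4 = 4, Panel = 1*1 = 1.
Iteration 2: components of {Bearing,Cap,Panel} -> Bracket = 4*4 = 16, Clip = 4*5 = 20.
Iteration 3: no further components; recursion stops.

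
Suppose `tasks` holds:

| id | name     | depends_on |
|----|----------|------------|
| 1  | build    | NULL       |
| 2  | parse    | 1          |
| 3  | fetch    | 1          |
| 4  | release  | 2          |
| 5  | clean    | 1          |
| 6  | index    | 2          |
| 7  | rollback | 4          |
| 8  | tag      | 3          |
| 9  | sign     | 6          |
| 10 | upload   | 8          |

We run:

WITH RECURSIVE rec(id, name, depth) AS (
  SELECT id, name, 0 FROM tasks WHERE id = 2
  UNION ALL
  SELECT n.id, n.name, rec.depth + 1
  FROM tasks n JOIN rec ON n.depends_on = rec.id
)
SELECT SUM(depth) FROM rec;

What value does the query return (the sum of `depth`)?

Base: id=2 (parse) at depth 0.
Iteration 1: rows with depends_on in {2} -> release (id 4, depth 1), index (id 6, depth 1).
Iteration 2: rows with depends_on in {4,6} -> rollback (id 7, depth 2), sign (id 9, depth 2).
Iteration 3: no rows with depends_on in {7,9}; recursion stops.
SUM(depth) = 0 + 1 + 1 + 2 + 2 = 6.

6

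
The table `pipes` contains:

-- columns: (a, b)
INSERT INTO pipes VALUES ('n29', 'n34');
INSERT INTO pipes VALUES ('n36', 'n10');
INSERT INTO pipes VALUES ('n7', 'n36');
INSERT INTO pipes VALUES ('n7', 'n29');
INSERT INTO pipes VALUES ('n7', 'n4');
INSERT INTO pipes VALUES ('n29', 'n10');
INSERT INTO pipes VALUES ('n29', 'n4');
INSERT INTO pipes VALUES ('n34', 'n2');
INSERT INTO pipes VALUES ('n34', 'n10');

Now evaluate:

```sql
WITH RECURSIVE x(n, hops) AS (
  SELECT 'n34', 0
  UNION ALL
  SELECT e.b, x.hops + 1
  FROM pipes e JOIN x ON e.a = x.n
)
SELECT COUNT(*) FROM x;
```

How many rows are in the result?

3

Base: (n34, hops=0).
Iteration 1: edges from {n34} -> (n10, hops=1), (n2, hops=1).
Iteration 2: no outgoing edges from {n10,n2}; recursion stops.
Total rows emitted: 3.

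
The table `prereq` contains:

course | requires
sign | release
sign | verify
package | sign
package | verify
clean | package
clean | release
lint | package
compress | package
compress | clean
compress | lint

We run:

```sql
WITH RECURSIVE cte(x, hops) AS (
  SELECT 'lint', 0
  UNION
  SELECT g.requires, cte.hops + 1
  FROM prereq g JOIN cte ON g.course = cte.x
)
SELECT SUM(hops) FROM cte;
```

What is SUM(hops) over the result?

Base: (lint, hops=0).
Iteration 1: edges from {lint} -> (package, hops=1).
Iteration 2: edges from {package} -> (sign, hops=2), (verify, hops=2).
Iteration 3: edges from {sign,verify} -> (release, hops=3), (verify, hops=3).
Iteration 4: no outgoing edges from {release,verify}; recursion stops.
SUM(hops) = 0 + 1 + 2 + 2 + 3 + 3 = 11.

11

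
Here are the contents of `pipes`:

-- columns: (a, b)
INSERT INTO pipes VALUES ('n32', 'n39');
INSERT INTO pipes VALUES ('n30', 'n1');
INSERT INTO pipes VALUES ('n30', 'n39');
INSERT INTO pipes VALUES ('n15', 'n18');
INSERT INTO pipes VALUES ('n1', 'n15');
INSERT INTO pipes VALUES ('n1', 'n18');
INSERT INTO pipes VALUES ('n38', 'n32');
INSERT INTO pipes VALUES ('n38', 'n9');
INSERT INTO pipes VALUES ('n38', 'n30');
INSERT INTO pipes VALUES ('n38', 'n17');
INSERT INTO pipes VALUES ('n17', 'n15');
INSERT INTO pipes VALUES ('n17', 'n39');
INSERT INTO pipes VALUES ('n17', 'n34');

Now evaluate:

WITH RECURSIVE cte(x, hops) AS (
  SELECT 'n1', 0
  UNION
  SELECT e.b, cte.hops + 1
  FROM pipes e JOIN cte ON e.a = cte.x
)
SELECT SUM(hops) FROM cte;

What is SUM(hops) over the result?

4

Base: (n1, hops=0).
Iteration 1: edges from {n1} -> (n15, hops=1), (n18, hops=1).
Iteration 2: edges from {n15,n18} -> (n18, hops=2).
Iteration 3: no outgoing edges from {n18}; recursion stops.
SUM(hops) = 0 + 1 + 1 + 2 = 4.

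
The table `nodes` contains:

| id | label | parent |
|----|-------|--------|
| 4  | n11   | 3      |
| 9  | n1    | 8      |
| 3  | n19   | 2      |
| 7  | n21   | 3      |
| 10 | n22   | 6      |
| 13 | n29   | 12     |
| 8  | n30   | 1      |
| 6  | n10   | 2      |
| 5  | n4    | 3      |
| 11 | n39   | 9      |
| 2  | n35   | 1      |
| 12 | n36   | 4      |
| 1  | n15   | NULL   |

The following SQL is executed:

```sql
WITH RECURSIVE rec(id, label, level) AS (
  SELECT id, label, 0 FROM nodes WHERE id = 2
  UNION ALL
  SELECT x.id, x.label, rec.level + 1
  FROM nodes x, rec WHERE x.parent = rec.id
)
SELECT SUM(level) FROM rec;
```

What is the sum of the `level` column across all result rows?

17

Base: id=2 (n35) at level 0.
Iteration 1: rows with parent in {2} -> n19 (id 3, level 1), n10 (id 6, level 1).
Iteration 2: rows with parent in {3,6} -> n11 (id 4, level 2), n4 (id 5, level 2), n21 (id 7, level 2), n22 (id 10, level 2).
Iteration 3: rows with parent in {4,5,7,10} -> n36 (id 12, level 3).
Iteration 4: rows with parent in {12} -> n29 (id 13, level 4).
Iteration 5: no rows with parent in {13}; recursion stops.
SUM(level) = 0 + 1 + 1 + 2 + 2 + 2 + 2 + 3 + 4 = 17.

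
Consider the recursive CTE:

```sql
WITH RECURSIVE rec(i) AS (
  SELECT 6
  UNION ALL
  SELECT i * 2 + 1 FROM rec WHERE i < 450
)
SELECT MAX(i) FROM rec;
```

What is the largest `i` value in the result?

895

Base: i=6.
Iteration 1: 6 < 450 holds -> i = 6 * 2 + 1 = 13.
Iteration 2: 13 < 450 holds -> i = 13 * 2 + 1 = 27.
Iteration 3: 27 < 450 holds -> i = 27 * 2 + 1 = 55.
Iteration 4: 55 < 450 holds -> i = 55 * 2 + 1 = 111.
Iteration 5: 111 < 450 holds -> i = 111 * 2 + 1 = 223.
Iteration 6: 223 < 450 holds -> i = 223 * 2 + 1 = 447.
Iteration 7: 447 < 450 holds -> i = 447 * 2 + 1 = 895.
Iteration 8: 895 < 450 fails; recursion stops.
i values: 6, 13, 27, 55, 111, 223, 447, 895; the maximum is 895.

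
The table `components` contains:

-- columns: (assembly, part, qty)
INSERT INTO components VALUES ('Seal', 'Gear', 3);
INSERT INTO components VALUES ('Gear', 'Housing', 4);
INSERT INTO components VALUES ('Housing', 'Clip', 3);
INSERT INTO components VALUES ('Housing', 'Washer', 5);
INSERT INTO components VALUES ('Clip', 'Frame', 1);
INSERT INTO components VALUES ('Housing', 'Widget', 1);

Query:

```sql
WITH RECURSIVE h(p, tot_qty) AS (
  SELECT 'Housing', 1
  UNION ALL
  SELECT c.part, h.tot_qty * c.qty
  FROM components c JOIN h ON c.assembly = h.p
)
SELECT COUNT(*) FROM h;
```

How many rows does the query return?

5

Base: (Housing, tot_qty=1).
Iteration 1: components of {Housing} -> Clip = 1*3 = 3, Washer = 1*5 = 5, Widget = 1*1 = 1.
Iteration 2: components of {Clip,Washer,Widget} -> Frame = 3*1 = 3.
Iteration 3: no further components; recursion stops.
Total rows emitted: 5.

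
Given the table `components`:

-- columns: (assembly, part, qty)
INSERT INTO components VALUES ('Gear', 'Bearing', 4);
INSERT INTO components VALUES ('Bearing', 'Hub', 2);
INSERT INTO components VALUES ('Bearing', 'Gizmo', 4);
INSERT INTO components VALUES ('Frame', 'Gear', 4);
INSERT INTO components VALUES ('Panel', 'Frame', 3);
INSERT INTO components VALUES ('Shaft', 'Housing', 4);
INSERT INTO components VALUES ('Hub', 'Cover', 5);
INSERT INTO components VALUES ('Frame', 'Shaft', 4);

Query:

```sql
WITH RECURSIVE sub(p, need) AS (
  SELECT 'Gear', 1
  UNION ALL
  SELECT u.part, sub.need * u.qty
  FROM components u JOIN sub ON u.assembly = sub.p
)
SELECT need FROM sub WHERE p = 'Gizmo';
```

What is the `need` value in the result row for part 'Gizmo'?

Base: (Gear, need=1).
Iteration 1: components of {Gear} -> Bearing = 1*4 = 4.
Iteration 2: components of {Bearing} -> Gizmo = 4*4 = 16, Hub = 4*2 = 8.
Iteration 3: components of {Gizmo,Hub} -> Cover = 8*5 = 40.
Iteration 4: no further components; recursion stops.

16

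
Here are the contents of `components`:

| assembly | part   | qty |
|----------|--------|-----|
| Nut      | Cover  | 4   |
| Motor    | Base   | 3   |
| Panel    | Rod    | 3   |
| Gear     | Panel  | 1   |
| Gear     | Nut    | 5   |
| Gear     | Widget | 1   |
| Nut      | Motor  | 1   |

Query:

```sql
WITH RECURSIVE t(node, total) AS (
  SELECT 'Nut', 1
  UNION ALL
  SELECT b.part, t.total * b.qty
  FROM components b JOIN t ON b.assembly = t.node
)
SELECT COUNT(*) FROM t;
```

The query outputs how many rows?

Base: (Nut, total=1).
Iteration 1: components of {Nut} -> Cover = 1*4 = 4, Motor = 1*1 = 1.
Iteration 2: components of {Cover,Motor} -> Base = 1*3 = 3.
Iteration 3: no further components; recursion stops.
Total rows emitted: 4.

4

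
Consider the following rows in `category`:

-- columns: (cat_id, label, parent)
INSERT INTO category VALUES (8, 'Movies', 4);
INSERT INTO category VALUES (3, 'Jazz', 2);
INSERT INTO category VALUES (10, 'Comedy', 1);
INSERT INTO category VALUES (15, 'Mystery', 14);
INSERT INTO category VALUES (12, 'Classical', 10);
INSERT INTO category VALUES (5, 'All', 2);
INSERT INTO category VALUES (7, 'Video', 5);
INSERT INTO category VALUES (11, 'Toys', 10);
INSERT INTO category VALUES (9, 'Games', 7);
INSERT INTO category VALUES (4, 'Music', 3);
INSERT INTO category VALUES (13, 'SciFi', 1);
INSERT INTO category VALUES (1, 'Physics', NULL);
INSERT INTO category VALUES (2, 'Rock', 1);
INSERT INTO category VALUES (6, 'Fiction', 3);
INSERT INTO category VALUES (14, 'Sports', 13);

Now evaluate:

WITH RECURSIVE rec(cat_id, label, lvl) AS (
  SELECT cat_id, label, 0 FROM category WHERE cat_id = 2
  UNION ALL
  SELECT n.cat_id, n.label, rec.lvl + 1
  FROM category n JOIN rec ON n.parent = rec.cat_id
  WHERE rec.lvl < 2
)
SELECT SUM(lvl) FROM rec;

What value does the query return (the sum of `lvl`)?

Base: cat_id=2 (Rock) at lvl 0.
Iteration 1: rows with parent in {2} -> Jazz (id 3, lvl 1), All (id 5, lvl 1).
Iteration 2: rows with parent in {3,5} -> Music (id 4, lvl 2), Fiction (id 6, lvl 2), Video (id 7, lvl 2).
Iteration 3: lvl < 2 fails for all current rows; recursion stops.
SUM(lvl) = 0 + 1 + 1 + 2 + 2 + 2 = 8.

8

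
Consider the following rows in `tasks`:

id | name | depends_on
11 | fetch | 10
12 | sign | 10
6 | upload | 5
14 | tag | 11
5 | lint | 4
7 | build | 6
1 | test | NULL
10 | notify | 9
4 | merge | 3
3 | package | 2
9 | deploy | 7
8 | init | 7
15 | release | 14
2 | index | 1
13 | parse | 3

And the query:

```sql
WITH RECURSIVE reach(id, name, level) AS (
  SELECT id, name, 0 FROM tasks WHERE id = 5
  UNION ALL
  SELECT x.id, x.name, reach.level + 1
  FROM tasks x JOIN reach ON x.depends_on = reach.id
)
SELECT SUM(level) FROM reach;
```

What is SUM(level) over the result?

36

Base: id=5 (lint) at level 0.
Iteration 1: rows with depends_on in {5} -> upload (id 6, level 1).
Iteration 2: rows with depends_on in {6} -> build (id 7, level 2).
Iteration 3: rows with depends_on in {7} -> init (id 8, level 3), deploy (id 9, level 3).
Iteration 4: rows with depends_on in {8,9} -> notify (id 10, level 4).
Iteration 5: rows with depends_on in {10} -> fetch (id 11, level 5), sign (id 12, level 5).
Iteration 6: rows with depends_on in {11,12} -> tag (id 14, level 6).
Iteration 7: rows with depends_on in {14} -> release (id 15, level 7).
Iteration 8: no rows with depends_on in {15}; recursion stops.
SUM(level) = 0 + 1 + 2 + 3 + 3 + 4 + 5 + 5 + 6 + 7 = 36.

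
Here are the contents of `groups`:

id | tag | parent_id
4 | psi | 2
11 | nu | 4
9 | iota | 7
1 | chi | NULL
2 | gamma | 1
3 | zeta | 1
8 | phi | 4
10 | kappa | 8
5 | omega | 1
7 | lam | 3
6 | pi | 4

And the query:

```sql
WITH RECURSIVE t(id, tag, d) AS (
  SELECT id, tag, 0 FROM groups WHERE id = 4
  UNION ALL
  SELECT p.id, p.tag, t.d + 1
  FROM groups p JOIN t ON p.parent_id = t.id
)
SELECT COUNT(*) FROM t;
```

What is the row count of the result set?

Base: id=4 (psi) at d 0.
Iteration 1: rows with parent_id in {4} -> pi (id 6, d 1), phi (id 8, d 1), nu (id 11, d 1).
Iteration 2: rows with parent_id in {6,8,11} -> kappa (id 10, d 2).
Iteration 3: no rows with parent_id in {10}; recursion stops.
Total rows emitted: 5.

5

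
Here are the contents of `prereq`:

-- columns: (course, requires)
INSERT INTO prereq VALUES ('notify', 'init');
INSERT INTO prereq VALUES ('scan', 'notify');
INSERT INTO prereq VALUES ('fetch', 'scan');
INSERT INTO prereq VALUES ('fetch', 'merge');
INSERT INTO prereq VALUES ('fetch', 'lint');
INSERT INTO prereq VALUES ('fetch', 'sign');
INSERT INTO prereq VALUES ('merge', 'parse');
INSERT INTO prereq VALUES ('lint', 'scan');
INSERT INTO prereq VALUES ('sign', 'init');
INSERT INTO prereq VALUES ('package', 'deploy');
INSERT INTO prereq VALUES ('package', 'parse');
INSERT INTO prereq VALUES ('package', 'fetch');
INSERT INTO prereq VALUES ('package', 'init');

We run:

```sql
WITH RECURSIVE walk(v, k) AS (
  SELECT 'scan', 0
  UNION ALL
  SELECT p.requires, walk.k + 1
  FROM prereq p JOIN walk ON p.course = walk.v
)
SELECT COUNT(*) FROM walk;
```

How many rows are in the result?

3

Base: (scan, k=0).
Iteration 1: edges from {scan} -> (notify, k=1).
Iteration 2: edges from {notify} -> (init, k=2).
Iteration 3: no outgoing edges from {init}; recursion stops.
Total rows emitted: 3.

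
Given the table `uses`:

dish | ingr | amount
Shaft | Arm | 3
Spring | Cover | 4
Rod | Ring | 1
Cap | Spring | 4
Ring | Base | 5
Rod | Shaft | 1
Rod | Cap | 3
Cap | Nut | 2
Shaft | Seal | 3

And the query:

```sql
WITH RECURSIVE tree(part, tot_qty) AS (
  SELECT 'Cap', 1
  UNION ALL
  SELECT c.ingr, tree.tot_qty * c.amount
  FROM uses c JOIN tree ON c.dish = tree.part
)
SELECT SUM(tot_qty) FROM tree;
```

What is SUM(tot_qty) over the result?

Base: (Cap, tot_qty=1).
Iteration 1: components of {Cap} -> Nut = 1*2 = 2, Spring = 1*4 = 4.
Iteration 2: components of {Nut,Spring} -> Cover = 4*4 = 16.
Iteration 3: no further components; recursion stops.
SUM(tot_qty) = 1 + 2 + 4 + 16 = 23.

23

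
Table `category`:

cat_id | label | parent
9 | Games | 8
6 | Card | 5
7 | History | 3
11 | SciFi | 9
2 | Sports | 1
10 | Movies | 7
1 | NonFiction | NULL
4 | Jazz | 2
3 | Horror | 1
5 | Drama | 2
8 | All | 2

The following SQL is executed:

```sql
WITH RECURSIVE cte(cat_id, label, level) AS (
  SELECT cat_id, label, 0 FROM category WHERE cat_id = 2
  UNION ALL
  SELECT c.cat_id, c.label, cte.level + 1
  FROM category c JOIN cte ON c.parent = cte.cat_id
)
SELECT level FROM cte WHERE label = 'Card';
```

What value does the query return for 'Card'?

2

Base: cat_id=2 (Sports) at level 0.
Iteration 1: rows with parent in {2} -> Jazz (id 4, level 1), Drama (id 5, level 1), All (id 8, level 1).
Iteration 2: rows with parent in {4,5,8} -> Card (id 6, level 2), Games (id 9, level 2).
Iteration 3: rows with parent in {6,9} -> SciFi (id 11, level 3).
Iteration 4: no rows with parent in {11}; recursion stops.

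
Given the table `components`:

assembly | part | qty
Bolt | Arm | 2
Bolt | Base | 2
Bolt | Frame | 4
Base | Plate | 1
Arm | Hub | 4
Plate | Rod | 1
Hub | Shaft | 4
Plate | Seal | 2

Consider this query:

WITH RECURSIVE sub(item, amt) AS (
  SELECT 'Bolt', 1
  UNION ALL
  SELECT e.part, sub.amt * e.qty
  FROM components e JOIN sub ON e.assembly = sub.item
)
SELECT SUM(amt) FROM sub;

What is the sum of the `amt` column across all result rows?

57

Base: (Bolt, amt=1).
Iteration 1: components of {Bolt} -> Arm = 1*2 = 2, Base = 1*2 = 2, Frame = 1*4 = 4.
Iteration 2: components of {Arm,Base,Frame} -> Hub = 2*4 = 8, Plate = 2*1 = 2.
Iteration 3: components of {Hub,Plate} -> Rod = 2*1 = 2, Seal = 2*2 = 4, Shaft = 8*4 = 32.
Iteration 4: no further components; recursion stops.
SUM(amt) = 1 + 2 + 2 + 4 + 8 + 2 + 32 + 2 + 4 = 57.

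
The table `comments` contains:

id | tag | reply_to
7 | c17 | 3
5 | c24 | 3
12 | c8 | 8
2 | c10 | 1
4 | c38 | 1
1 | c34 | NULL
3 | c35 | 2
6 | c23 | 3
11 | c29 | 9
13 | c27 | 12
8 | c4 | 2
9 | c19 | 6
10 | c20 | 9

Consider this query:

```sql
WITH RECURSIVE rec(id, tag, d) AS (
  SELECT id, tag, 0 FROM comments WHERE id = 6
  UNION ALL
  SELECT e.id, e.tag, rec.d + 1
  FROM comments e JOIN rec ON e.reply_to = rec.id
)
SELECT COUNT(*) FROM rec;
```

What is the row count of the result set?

Base: id=6 (c23) at d 0.
Iteration 1: rows with reply_to in {6} -> c19 (id 9, d 1).
Iteration 2: rows with reply_to in {9} -> c20 (id 10, d 2), c29 (id 11, d 2).
Iteration 3: no rows with reply_to in {10,11}; recursion stops.
Total rows emitted: 4.

4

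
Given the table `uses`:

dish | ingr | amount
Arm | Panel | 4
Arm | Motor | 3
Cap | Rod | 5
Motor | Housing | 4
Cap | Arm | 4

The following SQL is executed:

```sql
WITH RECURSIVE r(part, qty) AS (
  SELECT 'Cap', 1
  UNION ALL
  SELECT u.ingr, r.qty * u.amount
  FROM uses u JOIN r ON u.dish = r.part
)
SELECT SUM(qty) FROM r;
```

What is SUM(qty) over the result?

86

Base: (Cap, qty=1).
Iteration 1: components of {Cap} -> Arm = 1*4 = 4, Rod = 1*5 = 5.
Iteration 2: components of {Arm,Rod} -> Motor = 4*3 = 12, Panel = 4*4 = 16.
Iteration 3: components of {Motor,Panel} -> Housing = 12*4 = 48.
Iteration 4: no further components; recursion stops.
SUM(qty) = 1 + 4 + 5 + 12 + 16 + 48 = 86.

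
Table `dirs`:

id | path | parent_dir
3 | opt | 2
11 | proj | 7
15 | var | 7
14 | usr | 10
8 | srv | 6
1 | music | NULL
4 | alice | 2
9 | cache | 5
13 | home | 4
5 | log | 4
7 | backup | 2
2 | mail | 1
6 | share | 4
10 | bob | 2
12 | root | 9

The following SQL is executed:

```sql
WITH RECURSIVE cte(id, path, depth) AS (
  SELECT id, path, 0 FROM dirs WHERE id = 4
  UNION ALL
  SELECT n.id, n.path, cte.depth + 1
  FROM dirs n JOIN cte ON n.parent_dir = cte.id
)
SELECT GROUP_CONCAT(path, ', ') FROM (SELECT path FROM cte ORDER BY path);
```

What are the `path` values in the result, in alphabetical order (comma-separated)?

alice, cache, home, log, root, share, srv

Base: id=4 (alice) at depth 0.
Iteration 1: rows with parent_dir in {4} -> log (id 5, depth 1), share (id 6, depth 1), home (id 13, depth 1).
Iteration 2: rows with parent_dir in {5,6,13} -> srv (id 8, depth 2), cache (id 9, depth 2).
Iteration 3: rows with parent_dir in {8,9} -> root (id 12, depth 3).
Iteration 4: no rows with parent_dir in {12}; recursion stops.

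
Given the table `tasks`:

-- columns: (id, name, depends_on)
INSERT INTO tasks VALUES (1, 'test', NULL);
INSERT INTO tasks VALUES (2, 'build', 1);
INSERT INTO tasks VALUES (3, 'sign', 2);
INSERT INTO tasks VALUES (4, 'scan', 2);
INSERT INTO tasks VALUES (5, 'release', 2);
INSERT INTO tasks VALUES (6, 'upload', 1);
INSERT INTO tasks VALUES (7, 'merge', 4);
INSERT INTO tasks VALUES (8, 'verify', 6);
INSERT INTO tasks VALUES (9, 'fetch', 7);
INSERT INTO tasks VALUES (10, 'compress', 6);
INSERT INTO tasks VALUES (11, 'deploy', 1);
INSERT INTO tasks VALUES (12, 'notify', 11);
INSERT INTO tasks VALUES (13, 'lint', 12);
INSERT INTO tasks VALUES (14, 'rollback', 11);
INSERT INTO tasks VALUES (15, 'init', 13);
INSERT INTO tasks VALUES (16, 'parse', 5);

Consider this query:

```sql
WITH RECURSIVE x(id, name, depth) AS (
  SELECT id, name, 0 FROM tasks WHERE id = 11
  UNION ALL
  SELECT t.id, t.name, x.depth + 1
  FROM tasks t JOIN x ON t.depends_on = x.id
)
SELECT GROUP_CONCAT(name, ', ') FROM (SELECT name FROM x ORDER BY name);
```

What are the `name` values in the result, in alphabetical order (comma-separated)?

Base: id=11 (deploy) at depth 0.
Iteration 1: rows with depends_on in {11} -> notify (id 12, depth 1), rollback (id 14, depth 1).
Iteration 2: rows with depends_on in {12,14} -> lint (id 13, depth 2).
Iteration 3: rows with depends_on in {13} -> init (id 15, depth 3).
Iteration 4: no rows with depends_on in {15}; recursion stops.

deploy, init, lint, notify, rollback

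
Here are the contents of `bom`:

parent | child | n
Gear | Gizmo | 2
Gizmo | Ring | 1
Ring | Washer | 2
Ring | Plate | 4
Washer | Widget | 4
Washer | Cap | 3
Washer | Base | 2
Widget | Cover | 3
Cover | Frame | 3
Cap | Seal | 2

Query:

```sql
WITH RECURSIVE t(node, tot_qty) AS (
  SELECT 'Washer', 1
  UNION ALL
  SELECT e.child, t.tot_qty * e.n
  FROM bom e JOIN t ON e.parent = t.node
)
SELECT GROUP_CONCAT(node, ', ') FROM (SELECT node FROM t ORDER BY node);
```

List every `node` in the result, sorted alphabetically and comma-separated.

Base, Cap, Cover, Frame, Seal, Washer, Widget

Base: (Washer, tot_qty=1).
Iteration 1: components of {Washer} -> Base = 1*2 = 2, Cap = 1*3 = 3, Widget = 1*4 = 4.
Iteration 2: components of {Base,Cap,Widget} -> Cover = 4*3 = 12, Seal = 3*2 = 6.
Iteration 3: components of {Cover,Seal} -> Frame = 12*3 = 36.
Iteration 4: no further components; recursion stops.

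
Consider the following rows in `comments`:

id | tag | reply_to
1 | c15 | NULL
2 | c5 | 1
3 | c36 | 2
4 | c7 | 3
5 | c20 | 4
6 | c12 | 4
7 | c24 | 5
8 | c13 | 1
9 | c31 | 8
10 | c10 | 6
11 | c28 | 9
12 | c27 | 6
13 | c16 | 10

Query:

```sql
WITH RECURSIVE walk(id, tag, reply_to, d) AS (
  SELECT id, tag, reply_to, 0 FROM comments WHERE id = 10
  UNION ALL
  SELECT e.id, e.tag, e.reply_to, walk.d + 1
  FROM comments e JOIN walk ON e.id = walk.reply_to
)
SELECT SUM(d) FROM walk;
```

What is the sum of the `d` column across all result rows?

Base: id=10 (c10), reply_to=6, d 0.
Iteration 1: join on id=6 -> c12 (id 6, reply_to=4, d 1).
Iteration 2: join on id=4 -> c7 (id 4, reply_to=3, d 2).
Iteration 3: join on id=3 -> c36 (id 3, reply_to=2, d 3).
Iteration 4: join on id=2 -> c5 (id 2, reply_to=1, d 4).
Iteration 5: join on id=1 -> c15 (id 1, reply_to=NULL, d 5).
Iteration 6: reply_to is NULL; no match; recursion stops.
SUM(d) = 0 + 1 + 2 + 3 + 4 + 5 = 15.

15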